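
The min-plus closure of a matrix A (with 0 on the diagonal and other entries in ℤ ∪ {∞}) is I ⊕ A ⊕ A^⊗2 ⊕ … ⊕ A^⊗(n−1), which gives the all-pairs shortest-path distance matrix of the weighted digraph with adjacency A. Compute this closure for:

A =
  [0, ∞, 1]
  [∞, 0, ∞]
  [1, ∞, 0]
Closure =
  [0, ∞, 1]
  [∞, 0, ∞]
  [1, ∞, 0]

This is the Floyd-Warshall all-pairs shortest-path computation. For each intermediate vertex k = 0, 1, …, 2, update dist[i][j] ← min(dist[i][j], dist[i][k] + dist[k][j]). The final matrix gives, for each (i, j), the minimum total weight of any directed path from i to j (possibly empty when i = j).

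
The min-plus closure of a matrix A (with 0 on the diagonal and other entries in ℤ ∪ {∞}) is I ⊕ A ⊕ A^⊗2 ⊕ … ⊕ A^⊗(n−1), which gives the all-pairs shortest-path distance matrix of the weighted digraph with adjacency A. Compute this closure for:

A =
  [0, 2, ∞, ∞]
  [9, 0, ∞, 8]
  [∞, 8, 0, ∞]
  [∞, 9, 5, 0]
Closure =
  [0, 2, 15, 10]
  [9, 0, 13, 8]
  [17, 8, 0, 16]
  [18, 9, 5, 0]

This is the Floyd-Warshall all-pairs shortest-path computation. For each intermediate vertex k = 0, 1, …, 3, update dist[i][j] ← min(dist[i][j], dist[i][k] + dist[k][j]). The final matrix gives, for each (i, j), the minimum total weight of any directed path from i to j (possibly empty when i = j).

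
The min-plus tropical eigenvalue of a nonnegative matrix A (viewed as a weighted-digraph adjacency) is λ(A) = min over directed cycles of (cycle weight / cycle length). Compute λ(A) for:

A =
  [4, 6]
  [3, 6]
λ(A) = 4

Enumerate directed cycles and compute their means (weight / length). Sample:
  cycle 0 → 0: weight = 4, length = 1, mean = 4/1 ≈ 4.000
  cycle 1 → 1: weight = 6, length = 1, mean = 6/1 ≈ 6.000
  cycle 0 → 1 → 0: weight = 9, length = 2, mean = 9/2 ≈ 4.500
  cycle 1 → 0 → 1: weight = 9, length = 2, mean = 9/2 ≈ 4.500
Minimum mean = 4.000, attained e.g. along the cycle 0 → 0 with weight 4 and length 1. So λ(A) = 4/1 = 4.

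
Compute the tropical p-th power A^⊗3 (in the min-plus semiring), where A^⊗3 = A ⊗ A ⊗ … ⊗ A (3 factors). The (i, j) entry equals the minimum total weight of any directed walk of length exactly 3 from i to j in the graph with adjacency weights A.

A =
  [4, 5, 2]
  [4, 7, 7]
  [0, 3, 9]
A^⊗3 =
  [6, 7, 4]
  [6, 9, 9]
  [2, 5, 6]

Each entry (A^⊗3)_ij equals the minimum over all length-3 walks i = v_0 → v_1 → … → v_3 = j of Σ_t A[v_t][v_{t+1}]. For example, for (i, j) = (0, 2) we minimise over 9 possible intermediate vertex sequences; the minimum is 4, attained along the walk 0 → 2 → 0 → 2.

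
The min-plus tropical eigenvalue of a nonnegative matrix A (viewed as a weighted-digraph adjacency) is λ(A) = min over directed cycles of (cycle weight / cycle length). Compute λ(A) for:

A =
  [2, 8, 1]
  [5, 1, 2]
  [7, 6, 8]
λ(A) = 1

Enumerate directed cycles and compute their means (weight / length). Sample:
  cycle 0 → 0: weight = 2, length = 1, mean = 2/1 ≈ 2.000
  cycle 1 → 1: weight = 1, length = 1, mean = 1/1 ≈ 1.000
  cycle 2 → 2: weight = 8, length = 1, mean = 8/1 ≈ 8.000
  cycle 0 → 1 → 0: weight = 13, length = 2, mean = 13/2 ≈ 6.500
  cycle 0 → 2 → 0: weight = 8, length = 2, mean = 8/2 ≈ 4.000
  cycle 1 → 0 → 1: weight = 13, length = 2, mean = 13/2 ≈ 6.500
Minimum mean = 1.000, attained e.g. along the cycle 1 → 1 with weight 1 and length 1. So λ(A) = 1/1 = 1.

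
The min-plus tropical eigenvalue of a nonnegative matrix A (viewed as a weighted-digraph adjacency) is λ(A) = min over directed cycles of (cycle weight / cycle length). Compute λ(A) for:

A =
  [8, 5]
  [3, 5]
λ(A) = 4

Enumerate directed cycles and compute their means (weight / length). Sample:
  cycle 0 → 0: weight = 8, length = 1, mean = 8/1 ≈ 8.000
  cycle 1 → 1: weight = 5, length = 1, mean = 5/1 ≈ 5.000
  cycle 0 → 1 → 0: weight = 8, length = 2, mean = 8/2 ≈ 4.000
  cycle 1 → 0 → 1: weight = 8, length = 2, mean = 8/2 ≈ 4.000
Minimum mean = 4.000, attained e.g. along the cycle 0 → 1 → 0 with weight 8 and length 2. So λ(A) = 8/2 = 4.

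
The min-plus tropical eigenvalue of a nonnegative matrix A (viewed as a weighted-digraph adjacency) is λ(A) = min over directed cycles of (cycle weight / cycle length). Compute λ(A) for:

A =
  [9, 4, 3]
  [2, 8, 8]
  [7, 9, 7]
λ(A) = 3

Enumerate directed cycles and compute their means (weight / length). Sample:
  cycle 0 → 0: weight = 9, length = 1, mean = 9/1 ≈ 9.000
  cycle 1 → 1: weight = 8, length = 1, mean = 8/1 ≈ 8.000
  cycle 2 → 2: weight = 7, length = 1, mean = 7/1 ≈ 7.000
  cycle 0 → 1 → 0: weight = 6, length = 2, mean = 6/2 ≈ 3.000
  cycle 0 → 2 → 0: weight = 10, length = 2, mean = 10/2 ≈ 5.000
  cycle 1 → 0 → 1: weight = 6, length = 2, mean = 6/2 ≈ 3.000
Minimum mean = 3.000, attained e.g. along the cycle 0 → 1 → 0 with weight 6 and length 2. So λ(A) = 6/2 = 3.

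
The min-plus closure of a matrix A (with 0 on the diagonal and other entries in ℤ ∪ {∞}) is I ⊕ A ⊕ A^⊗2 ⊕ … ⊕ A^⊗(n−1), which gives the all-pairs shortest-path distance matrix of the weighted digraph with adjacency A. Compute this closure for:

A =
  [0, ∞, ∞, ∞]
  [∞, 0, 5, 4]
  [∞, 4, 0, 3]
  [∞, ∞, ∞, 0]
Closure =
  [0, ∞, ∞, ∞]
  [∞, 0, 5, 4]
  [∞, 4, 0, 3]
  [∞, ∞, ∞, 0]

This is the Floyd-Warshall all-pairs shortest-path computation. For each intermediate vertex k = 0, 1, …, 3, update dist[i][j] ← min(dist[i][j], dist[i][k] + dist[k][j]). The final matrix gives, for each (i, j), the minimum total weight of any directed path from i to j (possibly empty when i = j).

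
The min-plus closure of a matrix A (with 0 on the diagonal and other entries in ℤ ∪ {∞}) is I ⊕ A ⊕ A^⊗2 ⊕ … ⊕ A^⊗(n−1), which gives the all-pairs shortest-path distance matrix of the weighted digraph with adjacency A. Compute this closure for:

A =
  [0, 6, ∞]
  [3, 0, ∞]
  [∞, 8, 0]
Closure =
  [0, 6, ∞]
  [3, 0, ∞]
  [11, 8, 0]

This is the Floyd-Warshall all-pairs shortest-path computation. For each intermediate vertex k = 0, 1, …, 2, update dist[i][j] ← min(dist[i][j], dist[i][k] + dist[k][j]). The final matrix gives, for each (i, j), the minimum total weight of any directed path from i to j (possibly empty when i = j).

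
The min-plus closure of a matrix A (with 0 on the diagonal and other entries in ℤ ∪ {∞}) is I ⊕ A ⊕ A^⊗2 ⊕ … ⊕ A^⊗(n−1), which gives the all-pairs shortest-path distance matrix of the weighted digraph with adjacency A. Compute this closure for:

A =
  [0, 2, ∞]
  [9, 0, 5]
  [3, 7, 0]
Closure =
  [0, 2, 7]
  [8, 0, 5]
  [3, 5, 0]

This is the Floyd-Warshall all-pairs shortest-path computation. For each intermediate vertex k = 0, 1, …, 2, update dist[i][j] ← min(dist[i][j], dist[i][k] + dist[k][j]). The final matrix gives, for each (i, j), the minimum total weight of any directed path from i to j (possibly empty when i = j).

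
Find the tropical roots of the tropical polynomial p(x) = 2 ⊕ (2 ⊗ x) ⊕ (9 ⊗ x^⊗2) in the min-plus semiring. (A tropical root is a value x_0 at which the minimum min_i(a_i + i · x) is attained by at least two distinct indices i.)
Roots: {-7, 0}

Each tropical root is a break point of the lower envelope of the lines y = a_i + i · x (there are 3 lines, with slopes 0, 1, ..., 2). Only the lines that attain the minimum somewhere contribute to roots; other lines are dominated. Here the surviving (envelope) indices are i = 2, i = 1, i = 0.
Intersections between consecutive envelope lines give the roots: for adjacent envelope indices i < j the intersection is x = (a_i − a_j) / (j − i). Reading off the sorted break points: {-7, 0}.
Verification: at each break x_0, at least two indices attain the minimum of min_i(a_i + i · x_0).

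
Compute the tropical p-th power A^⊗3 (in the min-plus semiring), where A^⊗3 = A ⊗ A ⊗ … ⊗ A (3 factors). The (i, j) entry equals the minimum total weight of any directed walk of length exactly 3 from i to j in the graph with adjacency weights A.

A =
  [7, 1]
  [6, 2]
A^⊗3 =
  [9, 5]
  [10, 6]

Each entry (A^⊗3)_ij equals the minimum over all length-3 walks i = v_0 → v_1 → … → v_3 = j of Σ_t A[v_t][v_{t+1}]. For example, for (i, j) = (0, 1) we minimise over 4 possible intermediate vertex sequences; the minimum is 5, attained along the walk 0 → 1 → 1 → 1.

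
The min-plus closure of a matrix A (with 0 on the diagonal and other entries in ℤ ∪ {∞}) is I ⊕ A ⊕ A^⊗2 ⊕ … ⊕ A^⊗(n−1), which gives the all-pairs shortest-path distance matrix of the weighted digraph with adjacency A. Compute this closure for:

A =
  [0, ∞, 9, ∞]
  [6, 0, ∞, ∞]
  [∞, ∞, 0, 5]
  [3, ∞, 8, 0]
Closure =
  [0, ∞, 9, 14]
  [6, 0, 15, 20]
  [8, ∞, 0, 5]
  [3, ∞, 8, 0]

This is the Floyd-Warshall all-pairs shortest-path computation. For each intermediate vertex k = 0, 1, …, 3, update dist[i][j] ← min(dist[i][j], dist[i][k] + dist[k][j]). The final matrix gives, for each (i, j), the minimum total weight of any directed path from i to j (possibly empty when i = j).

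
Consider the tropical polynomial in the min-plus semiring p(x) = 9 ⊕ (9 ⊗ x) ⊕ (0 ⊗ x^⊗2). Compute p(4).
p(4) = 8

A tropical monomial a ⊗ x^⊗i evaluates to a + i · x. Evaluating each term at x = 4:
  Term 0 contributes 9 + 0 · 4 = 9
  Term 1 contributes 9 + 1 · 4 = 13
  Term 2 contributes 0 + 2 · 4 = 8
p(4) = ⊕ of these = min[9, 13, 8] = 8.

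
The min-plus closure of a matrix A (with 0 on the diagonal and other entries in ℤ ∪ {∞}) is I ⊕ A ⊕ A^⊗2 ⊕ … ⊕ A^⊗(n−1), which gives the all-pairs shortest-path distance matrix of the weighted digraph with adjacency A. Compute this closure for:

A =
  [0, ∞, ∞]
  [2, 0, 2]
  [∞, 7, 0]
Closure =
  [0, ∞, ∞]
  [2, 0, 2]
  [9, 7, 0]

This is the Floyd-Warshall all-pairs shortest-path computation. For each intermediate vertex k = 0, 1, …, 2, update dist[i][j] ← min(dist[i][j], dist[i][k] + dist[k][j]). The final matrix gives, for each (i, j), the minimum total weight of any directed path from i to j (possibly empty when i = j).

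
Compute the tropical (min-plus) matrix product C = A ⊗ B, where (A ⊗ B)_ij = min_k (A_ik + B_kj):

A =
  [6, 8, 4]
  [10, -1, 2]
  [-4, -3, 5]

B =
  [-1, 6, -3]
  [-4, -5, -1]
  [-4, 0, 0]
A ⊗ B =
  [0, 3, 3]
  [-5, -6, -2]
  [-7, -8, -7]

Apply the min-plus product entry-by-entry:
  C[0][0] = min over k of (A[0][0] + B[0][0] = 6 + -1 = 5, A[0][1] + B[1][0] = 8 + -4 = 4, A[0][2] + B[2][0] = 4 + -4 = 0) = 0 (attained at k = 2)
  C[0][1] = min over k of (A[0][0] + B[0][1] = 6 + 6 = 12, A[0][1] + B[1][1] = 8 + -5 = 3, A[0][2] + B[2][1] = 4 + 0 = 4) = 3 (attained at k = 1)
  C[0][2] = min over k of (A[0][0] + B[0][2] = 6 + -3 = 3, A[0][1] + B[1][2] = 8 + -1 = 7, A[0][2] + B[2][2] = 4 + 0 = 4) = 3 (attained at k = 0)
  C[1][0] = min over k of (A[1][0] + B[0][0] = 10 + -1 = 9, A[1][1] + B[1][0] = -1 + -4 = -5, A[1][2] + B[2][0] = 2 + -4 = -2) = -5 (attained at k = 1)
  C[1][1] = min over k of (A[1][0] + B[0][1] = 10 + 6 = 16, A[1][1] + B[1][1] = -1 + -5 = -6, A[1][2] + B[2][1] = 2 + 0 = 2) = -6 (attained at k = 1)
  C[1][2] = min over k of (A[1][0] + B[0][2] = 10 + -3 = 7, A[1][1] + B[1][2] = -1 + -1 = -2, A[1][2] + B[2][2] = 2 + 0 = 2) = -2 (attained at k = 1)
  C[2][0] = min over k of (A[2][0] + B[0][0] = -4 + -1 = -5, A[2][1] + B[1][0] = -3 + -4 = -7, A[2][2] + B[2][0] = 5 + -4 = 1) = -7 (attained at k = 1)
  C[2][1] = min over k of (A[2][0] + B[0][1] = -4 + 6 = 2, A[2][1] + B[1][1] = -3 + -5 = -8, A[2][2] + B[2][1] = 5 + 0 = 5) = -8 (attained at k = 1)
  C[2][2] = min over k of (A[2][0] + B[0][2] = -4 + -3 = -7, A[2][1] + B[1][2] = -3 + -1 = -4, A[2][2] + B[2][2] = 5 + 0 = 5) = -7 (attained at k = 0)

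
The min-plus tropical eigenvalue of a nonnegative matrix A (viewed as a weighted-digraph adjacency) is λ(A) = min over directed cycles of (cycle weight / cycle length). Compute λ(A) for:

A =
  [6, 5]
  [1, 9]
λ(A) = 3

Enumerate directed cycles and compute their means (weight / length). Sample:
  cycle 0 → 0: weight = 6, length = 1, mean = 6/1 ≈ 6.000
  cycle 1 → 1: weight = 9, length = 1, mean = 9/1 ≈ 9.000
  cycle 0 → 1 → 0: weight = 6, length = 2, mean = 6/2 ≈ 3.000
  cycle 1 → 0 → 1: weight = 6, length = 2, mean = 6/2 ≈ 3.000
Minimum mean = 3.000, attained e.g. along the cycle 0 → 1 → 0 with weight 6 and length 2. So λ(A) = 6/2 = 3.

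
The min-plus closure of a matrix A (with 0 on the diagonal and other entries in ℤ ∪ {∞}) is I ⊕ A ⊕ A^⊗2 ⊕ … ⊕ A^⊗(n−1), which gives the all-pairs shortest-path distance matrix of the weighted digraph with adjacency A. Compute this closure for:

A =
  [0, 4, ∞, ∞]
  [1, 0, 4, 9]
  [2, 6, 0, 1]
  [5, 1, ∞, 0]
Closure =
  [0, 4, 8, 9]
  [1, 0, 4, 5]
  [2, 2, 0, 1]
  [2, 1, 5, 0]

This is the Floyd-Warshall all-pairs shortest-path computation. For each intermediate vertex k = 0, 1, …, 3, update dist[i][j] ← min(dist[i][j], dist[i][k] + dist[k][j]). The final matrix gives, for each (i, j), the minimum total weight of any directed path from i to j (possibly empty when i = j).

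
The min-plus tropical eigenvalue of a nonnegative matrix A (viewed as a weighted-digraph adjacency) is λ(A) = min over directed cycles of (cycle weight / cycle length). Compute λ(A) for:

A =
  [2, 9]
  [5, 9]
λ(A) = 2

Enumerate directed cycles and compute their means (weight / length). Sample:
  cycle 0 → 0: weight = 2, length = 1, mean = 2/1 ≈ 2.000
  cycle 1 → 1: weight = 9, length = 1, mean = 9/1 ≈ 9.000
  cycle 0 → 1 → 0: weight = 14, length = 2, mean = 14/2 ≈ 7.000
  cycle 1 → 0 → 1: weight = 14, length = 2, mean = 14/2 ≈ 7.000
Minimum mean = 2.000, attained e.g. along the cycle 0 → 0 with weight 2 and length 1. So λ(A) = 2/1 = 2.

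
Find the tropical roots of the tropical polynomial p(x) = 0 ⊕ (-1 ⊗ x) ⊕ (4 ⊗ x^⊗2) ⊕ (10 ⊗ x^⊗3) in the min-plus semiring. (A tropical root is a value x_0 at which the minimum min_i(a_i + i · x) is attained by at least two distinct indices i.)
Roots: {-6, -5, 1}

Each tropical root is a break point of the lower envelope of the lines y = a_i + i · x (there are 4 lines, with slopes 0, 1, ..., 3). Only the lines that attain the minimum somewhere contribute to roots; other lines are dominated. Here the surviving (envelope) indices are i = 3, i = 2, i = 1, i = 0.
Intersections between consecutive envelope lines give the roots: for adjacent envelope indices i < j the intersection is x = (a_i − a_j) / (j − i). Reading off the sorted break points: {-6, -5, 1}.
Verification: at each break x_0, at least two indices attain the minimum of min_i(a_i + i · x_0).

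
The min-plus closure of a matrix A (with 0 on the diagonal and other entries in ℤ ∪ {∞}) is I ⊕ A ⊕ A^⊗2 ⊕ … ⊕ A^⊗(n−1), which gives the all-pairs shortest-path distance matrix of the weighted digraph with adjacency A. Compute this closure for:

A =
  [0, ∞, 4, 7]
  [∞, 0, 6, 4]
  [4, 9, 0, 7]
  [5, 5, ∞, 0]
Closure =
  [0, 12, 4, 7]
  [9, 0, 6, 4]
  [4, 9, 0, 7]
  [5, 5, 9, 0]

This is the Floyd-Warshall all-pairs shortest-path computation. For each intermediate vertex k = 0, 1, …, 3, update dist[i][j] ← min(dist[i][j], dist[i][k] + dist[k][j]). The final matrix gives, for each (i, j), the minimum total weight of any directed path from i to j (possibly empty when i = j).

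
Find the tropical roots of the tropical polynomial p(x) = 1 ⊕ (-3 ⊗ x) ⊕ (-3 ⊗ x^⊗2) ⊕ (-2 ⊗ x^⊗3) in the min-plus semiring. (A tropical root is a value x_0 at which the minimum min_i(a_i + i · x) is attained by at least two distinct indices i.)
Roots: {-1, 0, 4}

Each tropical root is a break point of the lower envelope of the lines y = a_i + i · x (there are 4 lines, with slopes 0, 1, ..., 3). Only the lines that attain the minimum somewhere contribute to roots; other lines are dominated. Here the surviving (envelope) indices are i = 3, i = 2, i = 1, i = 0.
Intersections between consecutive envelope lines give the roots: for adjacent envelope indices i < j the intersection is x = (a_i − a_j) / (j − i). Reading off the sorted break points: {-1, 0, 4}.
Verification: at each break x_0, at least two indices attain the minimum of min_i(a_i + i · x_0).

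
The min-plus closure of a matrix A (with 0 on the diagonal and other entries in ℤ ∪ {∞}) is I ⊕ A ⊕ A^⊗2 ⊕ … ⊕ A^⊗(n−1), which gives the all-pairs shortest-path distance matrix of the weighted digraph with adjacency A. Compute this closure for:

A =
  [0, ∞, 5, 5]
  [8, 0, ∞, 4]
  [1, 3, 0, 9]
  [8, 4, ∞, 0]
Closure =
  [0, 8, 5, 5]
  [8, 0, 13, 4]
  [1, 3, 0, 6]
  [8, 4, 13, 0]

This is the Floyd-Warshall all-pairs shortest-path computation. For each intermediate vertex k = 0, 1, …, 3, update dist[i][j] ← min(dist[i][j], dist[i][k] + dist[k][j]). The final matrix gives, for each (i, j), the minimum total weight of any directed path from i to j (possibly empty when i = j).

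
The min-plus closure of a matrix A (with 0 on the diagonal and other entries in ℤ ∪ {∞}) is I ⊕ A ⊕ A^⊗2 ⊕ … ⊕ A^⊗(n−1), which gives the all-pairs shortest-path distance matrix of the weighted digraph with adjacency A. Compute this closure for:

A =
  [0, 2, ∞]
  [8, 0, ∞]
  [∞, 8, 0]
Closure =
  [0, 2, ∞]
  [8, 0, ∞]
  [16, 8, 0]

This is the Floyd-Warshall all-pairs shortest-path computation. For each intermediate vertex k = 0, 1, …, 2, update dist[i][j] ← min(dist[i][j], dist[i][k] + dist[k][j]). The final matrix gives, for each (i, j), the minimum total weight of any directed path from i to j (possibly empty when i = j).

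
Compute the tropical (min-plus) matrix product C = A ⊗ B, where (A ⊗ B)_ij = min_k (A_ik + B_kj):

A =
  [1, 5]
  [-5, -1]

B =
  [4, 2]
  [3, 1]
A ⊗ B =
  [5, 3]
  [-1, -3]

Apply the min-plus product entry-by-entry:
  C[0][0] = min over k of (A[0][0] + B[0][0] = 1 + 4 = 5, A[0][1] + B[1][0] = 5 + 3 = 8) = 5 (attained at k = 0)
  C[0][1] = min over k of (A[0][0] + B[0][1] = 1 + 2 = 3, A[0][1] + B[1][1] = 5 + 1 = 6) = 3 (attained at k = 0)
  C[1][0] = min over k of (A[1][0] + B[0][0] = -5 + 4 = -1, A[1][1] + B[1][0] = -1 + 3 = 2) = -1 (attained at k = 0)
  C[1][1] = min over k of (A[1][0] + B[0][1] = -5 + 2 = -3, A[1][1] + B[1][1] = -1 + 1 = 0) = -3 (attained at k = 0)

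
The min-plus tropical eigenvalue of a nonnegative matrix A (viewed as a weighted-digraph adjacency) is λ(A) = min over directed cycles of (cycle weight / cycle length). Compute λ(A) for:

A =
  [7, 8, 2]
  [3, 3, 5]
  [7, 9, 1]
λ(A) = 1

Enumerate directed cycles and compute their means (weight / length). Sample:
  cycle 0 → 0: weight = 7, length = 1, mean = 7/1 ≈ 7.000
  cycle 1 → 1: weight = 3, length = 1, mean = 3/1 ≈ 3.000
  cycle 2 → 2: weight = 1, length = 1, mean = 1/1 ≈ 1.000
  cycle 0 → 1 → 0: weight = 11, length = 2, mean = 11/2 ≈ 5.500
  cycle 0 → 2 → 0: weight = 9, length = 2, mean = 9/2 ≈ 4.500
  cycle 1 → 0 → 1: weight = 11, length = 2, mean = 11/2 ≈ 5.500
Minimum mean = 1.000, attained e.g. along the cycle 2 → 2 with weight 1 and length 1. So λ(A) = 1/1 = 1.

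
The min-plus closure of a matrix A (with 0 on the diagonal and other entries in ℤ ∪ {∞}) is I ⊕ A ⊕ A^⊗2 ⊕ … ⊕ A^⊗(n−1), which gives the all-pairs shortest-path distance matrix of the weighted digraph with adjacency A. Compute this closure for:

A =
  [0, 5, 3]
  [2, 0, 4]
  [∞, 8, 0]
Closure =
  [0, 5, 3]
  [2, 0, 4]
  [10, 8, 0]

This is the Floyd-Warshall all-pairs shortest-path computation. For each intermediate vertex k = 0, 1, …, 2, update dist[i][j] ← min(dist[i][j], dist[i][k] + dist[k][j]). The final matrix gives, for each (i, j), the minimum total weight of any directed path from i to j (possibly empty when i = j).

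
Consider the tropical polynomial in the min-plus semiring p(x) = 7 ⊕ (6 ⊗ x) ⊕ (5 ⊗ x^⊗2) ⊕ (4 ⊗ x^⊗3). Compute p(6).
p(6) = 7

A tropical monomial a ⊗ x^⊗i evaluates to a + i · x. Evaluating each term at x = 6:
  Term 0 contributes 7 + 0 · 6 = 7
  Term 1 contributes 6 + 1 · 6 = 12
  Term 2 contributes 5 + 2 · 6 = 17
  Term 3 contributes 4 + 3 · 6 = 22
p(6) = ⊕ of these = min[7, 12, 17, 22] = 7.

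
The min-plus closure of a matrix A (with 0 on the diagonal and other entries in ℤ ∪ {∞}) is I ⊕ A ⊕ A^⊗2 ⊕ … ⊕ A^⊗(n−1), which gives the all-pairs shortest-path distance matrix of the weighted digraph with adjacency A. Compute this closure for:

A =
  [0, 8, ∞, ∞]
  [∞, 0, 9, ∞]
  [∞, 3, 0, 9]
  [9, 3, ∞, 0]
Closure =
  [0, 8, 17, 26]
  [27, 0, 9, 18]
  [18, 3, 0, 9]
  [9, 3, 12, 0]

This is the Floyd-Warshall all-pairs shortest-path computation. For each intermediate vertex k = 0, 1, …, 3, update dist[i][j] ← min(dist[i][j], dist[i][k] + dist[k][j]). The final matrix gives, for each (i, j), the minimum total weight of any directed path from i to j (possibly empty when i = j).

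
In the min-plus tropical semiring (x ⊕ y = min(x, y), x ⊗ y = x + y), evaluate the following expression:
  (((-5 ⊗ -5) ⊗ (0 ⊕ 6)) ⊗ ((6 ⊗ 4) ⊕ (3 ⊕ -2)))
(((-5 ⊗ -5) ⊗ (0 ⊕ 6)) ⊗ ((6 ⊗ 4) ⊕ (3 ⊕ -2))) = -12

Expand innermost to outermost. Recall ⊕ takes the minimum of its arguments and ⊗ takes their sum. Working out the expression (((-5 ⊗ -5) ⊗ (0 ⊕ 6)) ⊗ ((6 ⊗ 4) ⊕ (3 ⊕ -2))) gives -12.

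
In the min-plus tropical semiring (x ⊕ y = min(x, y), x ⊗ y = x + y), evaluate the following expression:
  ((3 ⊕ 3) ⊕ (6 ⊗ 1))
((3 ⊕ 3) ⊕ (6 ⊗ 1)) = 3

Expand innermost to outermost. Recall ⊕ takes the minimum of its arguments and ⊗ takes their sum. Working out the expression ((3 ⊕ 3) ⊕ (6 ⊗ 1)) gives 3.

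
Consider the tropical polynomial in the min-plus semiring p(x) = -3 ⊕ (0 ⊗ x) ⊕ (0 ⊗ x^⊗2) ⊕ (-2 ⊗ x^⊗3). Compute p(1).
p(1) = -3

A tropical monomial a ⊗ x^⊗i evaluates to a + i · x. Evaluating each term at x = 1:
  Term 0 contributes -3 + 0 · 1 = -3
  Term 1 contributes 0 + 1 · 1 = 1
  Term 2 contributes 0 + 2 · 1 = 2
  Term 3 contributes -2 + 3 · 1 = 1
p(1) = ⊕ of these = min[-3, 1, 2, 1] = -3.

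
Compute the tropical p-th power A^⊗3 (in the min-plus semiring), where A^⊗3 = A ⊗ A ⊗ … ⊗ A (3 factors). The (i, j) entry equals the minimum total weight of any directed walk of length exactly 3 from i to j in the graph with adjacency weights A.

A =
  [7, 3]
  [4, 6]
A^⊗3 =
  [13, 10]
  [11, 13]

Each entry (A^⊗3)_ij equals the minimum over all length-3 walks i = v_0 → v_1 → … → v_3 = j of Σ_t A[v_t][v_{t+1}]. For example, for (i, j) = (0, 1) we minimise over 4 possible intermediate vertex sequences; the minimum is 10, attained along the walk 0 → 1 → 0 → 1.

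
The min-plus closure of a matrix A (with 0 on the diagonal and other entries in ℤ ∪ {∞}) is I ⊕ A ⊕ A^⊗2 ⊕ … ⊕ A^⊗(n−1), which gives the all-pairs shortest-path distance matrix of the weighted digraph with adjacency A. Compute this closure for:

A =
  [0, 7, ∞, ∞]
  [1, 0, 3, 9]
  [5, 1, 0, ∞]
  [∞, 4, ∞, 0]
Closure =
  [0, 7, 10, 16]
  [1, 0, 3, 9]
  [2, 1, 0, 10]
  [5, 4, 7, 0]

This is the Floyd-Warshall all-pairs shortest-path computation. For each intermediate vertex k = 0, 1, …, 3, update dist[i][j] ← min(dist[i][j], dist[i][k] + dist[k][j]). The final matrix gives, for each (i, j), the minimum total weight of any directed path from i to j (possibly empty when i = j).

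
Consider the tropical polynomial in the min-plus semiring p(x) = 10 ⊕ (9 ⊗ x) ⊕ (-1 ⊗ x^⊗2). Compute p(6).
p(6) = 10

A tropical monomial a ⊗ x^⊗i evaluates to a + i · x. Evaluating each term at x = 6:
  Term 0 contributes 10 + 0 · 6 = 10
  Term 1 contributes 9 + 1 · 6 = 15
  Term 2 contributes -1 + 2 · 6 = 11
p(6) = ⊕ of these = min[10, 15, 11] = 10.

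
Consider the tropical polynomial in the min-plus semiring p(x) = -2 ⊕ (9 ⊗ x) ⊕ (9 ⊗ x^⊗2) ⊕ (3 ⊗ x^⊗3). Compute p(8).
p(8) = -2

A tropical monomial a ⊗ x^⊗i evaluates to a + i · x. Evaluating each term at x = 8:
  Term 0 contributes -2 + 0 · 8 = -2
  Term 1 contributes 9 + 1 · 8 = 17
  Term 2 contributes 9 + 2 · 8 = 25
  Term 3 contributes 3 + 3 · 8 = 27
p(8) = ⊕ of these = min[-2, 17, 25, 27] = -2.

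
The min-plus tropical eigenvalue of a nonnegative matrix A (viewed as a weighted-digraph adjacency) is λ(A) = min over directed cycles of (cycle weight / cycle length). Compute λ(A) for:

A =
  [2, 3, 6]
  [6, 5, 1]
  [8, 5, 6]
λ(A) = 2

Enumerate directed cycles and compute their means (weight / length). Sample:
  cycle 0 → 0: weight = 2, length = 1, mean = 2/1 ≈ 2.000
  cycle 1 → 1: weight = 5, length = 1, mean = 5/1 ≈ 5.000
  cycle 2 → 2: weight = 6, length = 1, mean = 6/1 ≈ 6.000
  cycle 0 → 1 → 0: weight = 9, length = 2, mean = 9/2 ≈ 4.500
  cycle 0 → 2 → 0: weight = 14, length = 2, mean = 14/2 ≈ 7.000
  cycle 1 → 0 → 1: weight = 9, length = 2, mean = 9/2 ≈ 4.500
Minimum mean = 2.000, attained e.g. along the cycle 0 → 0 with weight 2 and length 1. So λ(A) = 2/1 = 2.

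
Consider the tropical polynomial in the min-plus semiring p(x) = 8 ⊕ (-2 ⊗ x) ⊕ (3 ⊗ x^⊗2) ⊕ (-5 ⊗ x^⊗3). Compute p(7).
p(7) = 5

A tropical monomial a ⊗ x^⊗i evaluates to a + i · x. Evaluating each term at x = 7:
  Term 0 contributes 8 + 0 · 7 = 8
  Term 1 contributes -2 + 1 · 7 = 5
  Term 2 contributes 3 + 2 · 7 = 17
  Term 3 contributes -5 + 3 · 7 = 16
p(7) = ⊕ of these = min[8, 5, 17, 16] = 5.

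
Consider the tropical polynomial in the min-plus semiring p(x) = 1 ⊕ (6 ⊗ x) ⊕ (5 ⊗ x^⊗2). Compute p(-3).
p(-3) = -1

A tropical monomial a ⊗ x^⊗i evaluates to a + i · x. Evaluating each term at x = -3:
  Term 0 contributes 1 + 0 · -3 = 1
  Term 1 contributes 6 + 1 · -3 = 3
  Term 2 contributes 5 + 2 · -3 = -1
p(-3) = ⊕ of these = min[1, 3, -1] = -1.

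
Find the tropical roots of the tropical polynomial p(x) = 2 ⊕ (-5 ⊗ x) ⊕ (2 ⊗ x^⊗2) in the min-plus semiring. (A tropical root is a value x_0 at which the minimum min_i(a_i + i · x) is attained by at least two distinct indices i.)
Roots: {-7, 7}

Each tropical root is a break point of the lower envelope of the lines y = a_i + i · x (there are 3 lines, with slopes 0, 1, ..., 2). Only the lines that attain the minimum somewhere contribute to roots; other lines are dominated. Here the surviving (envelope) indices are i = 2, i = 1, i = 0.
Intersections between consecutive envelope lines give the roots: for adjacent envelope indices i < j the intersection is x = (a_i − a_j) / (j − i). Reading off the sorted break points: {-7, 7}.
Verification: at each break x_0, at least two indices attain the minimum of min_i(a_i + i · x_0).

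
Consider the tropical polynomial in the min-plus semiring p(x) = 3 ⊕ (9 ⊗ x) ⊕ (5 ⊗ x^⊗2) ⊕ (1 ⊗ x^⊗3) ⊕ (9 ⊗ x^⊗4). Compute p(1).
p(1) = 3

A tropical monomial a ⊗ x^⊗i evaluates to a + i · x. Evaluating each term at x = 1:
  Term 0 contributes 3 + 0 · 1 = 3
  Term 1 contributes 9 + 1 · 1 = 10
  Term 2 contributes 5 + 2 · 1 = 7
  Term 3 contributes 1 + 3 · 1 = 4
  Term 4 contributes 9 + 4 · 1 = 13
p(1) = ⊕ of these = min[3, 10, 7, 4, 13] = 3.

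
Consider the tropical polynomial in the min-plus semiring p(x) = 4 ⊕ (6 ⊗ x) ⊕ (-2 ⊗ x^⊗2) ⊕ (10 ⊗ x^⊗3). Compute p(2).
p(2) = 2

A tropical monomial a ⊗ x^⊗i evaluates to a + i · x. Evaluating each term at x = 2:
  Term 0 contributes 4 + 0 · 2 = 4
  Term 1 contributes 6 + 1 · 2 = 8
  Term 2 contributes -2 + 2 · 2 = 2
  Term 3 contributes 10 + 3 · 2 = 16
p(2) = ⊕ of these = min[4, 8, 2, 16] = 2.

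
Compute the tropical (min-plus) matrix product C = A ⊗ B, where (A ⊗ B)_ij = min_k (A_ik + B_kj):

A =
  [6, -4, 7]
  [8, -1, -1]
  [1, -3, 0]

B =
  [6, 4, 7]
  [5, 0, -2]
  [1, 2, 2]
A ⊗ B =
  [1, -4, -6]
  [0, -1, -3]
  [1, -3, -5]

Apply the min-plus product entry-by-entry:
  C[0][0] = min over k of (A[0][0] + B[0][0] = 6 + 6 = 12, A[0][1] + B[1][0] = -4 + 5 = 1, A[0][2] + B[2][0] = 7 + 1 = 8) = 1 (attained at k = 1)
  C[0][1] = min over k of (A[0][0] + B[0][1] = 6 + 4 = 10, A[0][1] + B[1][1] = -4 + 0 = -4, A[0][2] + B[2][1] = 7 + 2 = 9) = -4 (attained at k = 1)
  C[0][2] = min over k of (A[0][0] + B[0][2] = 6 + 7 = 13, A[0][1] + B[1][2] = -4 + -2 = -6, A[0][2] + B[2][2] = 7 + 2 = 9) = -6 (attained at k = 1)
  C[1][0] = min over k of (A[1][0] + B[0][0] = 8 + 6 = 14, A[1][1] + B[1][0] = -1 + 5 = 4, A[1][2] + B[2][0] = -1 + 1 = 0) = 0 (attained at k = 2)
  C[1][1] = min over k of (A[1][0] + B[0][1] = 8 + 4 = 12, A[1][1] + B[1][1] = -1 + 0 = -1, A[1][2] + B[2][1] = -1 + 2 = 1) = -1 (attained at k = 1)
  C[1][2] = min over k of (A[1][0] + B[0][2] = 8 + 7 = 15, A[1][1] + B[1][2] = -1 + -2 = -3, A[1][2] + B[2][2] = -1 + 2 = 1) = -3 (attained at k = 1)
  C[2][0] = min over k of (A[2][0] + B[0][0] = 1 + 6 = 7, A[2][1] + B[1][0] = -3 + 5 = 2, A[2][2] + B[2][0] = 0 + 1 = 1) = 1 (attained at k = 2)
  C[2][1] = min over k of (A[2][0] + B[0][1] = 1 + 4 = 5, A[2][1] + B[1][1] = -3 + 0 = -3, A[2][2] + B[2][1] = 0 + 2 = 2) = -3 (attained at k = 1)
  C[2][2] = min over k of (A[2][0] + B[0][2] = 1 + 7 = 8, A[2][1] + B[1][2] = -3 + -2 = -5, A[2][2] + B[2][2] = 0 + 2 = 2) = -5 (attained at k = 1)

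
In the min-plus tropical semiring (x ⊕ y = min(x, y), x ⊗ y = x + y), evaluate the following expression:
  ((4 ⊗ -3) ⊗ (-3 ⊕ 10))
((4 ⊗ -3) ⊗ (-3 ⊕ 10)) = -2

Expand innermost to outermost. Recall ⊕ takes the minimum of its arguments and ⊗ takes their sum. Working out the expression ((4 ⊗ -3) ⊗ (-3 ⊕ 10)) gives -2.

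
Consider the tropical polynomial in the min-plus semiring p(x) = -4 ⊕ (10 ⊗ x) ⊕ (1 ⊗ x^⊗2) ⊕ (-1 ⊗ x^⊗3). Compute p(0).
p(0) = -4

A tropical monomial a ⊗ x^⊗i evaluates to a + i · x. Evaluating each term at x = 0:
  Term 0 contributes -4 + 0 · 0 = -4
  Term 1 contributes 10 + 1 · 0 = 10
  Term 2 contributes 1 + 2 · 0 = 1
  Term 3 contributes -1 + 3 · 0 = -1
p(0) = ⊕ of these = min[-4, 10, 1, -1] = -4.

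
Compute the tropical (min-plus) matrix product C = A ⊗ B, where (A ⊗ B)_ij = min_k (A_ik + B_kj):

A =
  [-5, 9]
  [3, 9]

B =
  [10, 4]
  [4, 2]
A ⊗ B =
  [5, -1]
  [13, 7]

Apply the min-plus product entry-by-entry:
  C[0][0] = min over k of (A[0][0] + B[0][0] = -5 + 10 = 5, A[0][1] + B[1][0] = 9 + 4 = 13) = 5 (attained at k = 0)
  C[0][1] = min over k of (A[0][0] + B[0][1] = -5 + 4 = -1, A[0][1] + B[1][1] = 9 + 2 = 11) = -1 (attained at k = 0)
  C[1][0] = min over k of (A[1][0] + B[0][0] = 3 + 10 = 13, A[1][1] + B[1][0] = 9 + 4 = 13) = 13 (attained at k = 0)
  C[1][1] = min over k of (A[1][0] + B[0][1] = 3 + 4 = 7, A[1][1] + B[1][1] = 9 + 2 = 11) = 7 (attained at k = 0)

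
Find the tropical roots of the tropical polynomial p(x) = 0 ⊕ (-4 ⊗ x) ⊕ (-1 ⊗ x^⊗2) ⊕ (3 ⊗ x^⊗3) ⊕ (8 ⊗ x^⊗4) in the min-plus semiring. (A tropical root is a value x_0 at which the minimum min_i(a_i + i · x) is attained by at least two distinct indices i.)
Roots: {-5, -4, -3, 4}

Each tropical root is a break point of the lower envelope of the lines y = a_i + i · x (there are 5 lines, with slopes 0, 1, ..., 4). Only the lines that attain the minimum somewhere contribute to roots; other lines are dominated. Here the surviving (envelope) indices are i = 4, i = 3, i = 2, i = 1, i = 0.
Intersections between consecutive envelope lines give the roots: for adjacent envelope indices i < j the intersection is x = (a_i − a_j) / (j − i). Reading off the sorted break points: {-5, -4, -3, 4}.
Verification: at each break x_0, at least two indices attain the minimum of min_i(a_i + i · x_0).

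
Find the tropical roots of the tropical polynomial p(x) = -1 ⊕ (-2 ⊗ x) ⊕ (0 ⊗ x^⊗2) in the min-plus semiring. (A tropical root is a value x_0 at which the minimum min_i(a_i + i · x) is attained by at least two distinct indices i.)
Roots: {-2, 1}

Each tropical root is a break point of the lower envelope of the lines y = a_i + i · x (there are 3 lines, with slopes 0, 1, ..., 2). Only the lines that attain the minimum somewhere contribute to roots; other lines are dominated. Here the surviving (envelope) indices are i = 2, i = 1, i = 0.
Intersections between consecutive envelope lines give the roots: for adjacent envelope indices i < j the intersection is x = (a_i − a_j) / (j − i). Reading off the sorted break points: {-2, 1}.
Verification: at each break x_0, at least two indices attain the minimum of min_i(a_i + i · x_0).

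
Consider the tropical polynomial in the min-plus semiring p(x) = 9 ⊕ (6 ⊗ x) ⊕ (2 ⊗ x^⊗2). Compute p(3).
p(3) = 8

A tropical monomial a ⊗ x^⊗i evaluates to a + i · x. Evaluating each term at x = 3:
  Term 0 contributes 9 + 0 · 3 = 9
  Term 1 contributes 6 + 1 · 3 = 9
  Term 2 contributes 2 + 2 · 3 = 8
p(3) = ⊕ of these = min[9, 9, 8] = 8.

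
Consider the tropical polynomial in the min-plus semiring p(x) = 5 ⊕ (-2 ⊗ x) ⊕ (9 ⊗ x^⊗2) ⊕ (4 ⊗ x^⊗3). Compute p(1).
p(1) = -1

A tropical monomial a ⊗ x^⊗i evaluates to a + i · x. Evaluating each term at x = 1:
  Term 0 contributes 5 + 0 · 1 = 5
  Term 1 contributes -2 + 1 · 1 = -1
  Term 2 contributes 9 + 2 · 1 = 11
  Term 3 contributes 4 + 3 · 1 = 7
p(1) = ⊕ of these = min[5, -1, 11, 7] = -1.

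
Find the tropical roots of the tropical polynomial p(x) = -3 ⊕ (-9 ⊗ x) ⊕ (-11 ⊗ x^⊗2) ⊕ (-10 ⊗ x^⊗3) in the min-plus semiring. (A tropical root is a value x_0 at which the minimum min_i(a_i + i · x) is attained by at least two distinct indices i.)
Roots: {-1, 2, 6}

Each tropical root is a break point of the lower envelope of the lines y = a_i + i · x (there are 4 lines, with slopes 0, 1, ..., 3). Only the lines that attain the minimum somewhere contribute to roots; other lines are dominated. Here the surviving (envelope) indices are i = 3, i = 2, i = 1, i = 0.
Intersections between consecutive envelope lines give the roots: for adjacent envelope indices i < j the intersection is x = (a_i − a_j) / (j − i). Reading off the sorted break points: {-1, 2, 6}.
Verification: at each break x_0, at least two indices attain the minimum of min_i(a_i + i · x_0).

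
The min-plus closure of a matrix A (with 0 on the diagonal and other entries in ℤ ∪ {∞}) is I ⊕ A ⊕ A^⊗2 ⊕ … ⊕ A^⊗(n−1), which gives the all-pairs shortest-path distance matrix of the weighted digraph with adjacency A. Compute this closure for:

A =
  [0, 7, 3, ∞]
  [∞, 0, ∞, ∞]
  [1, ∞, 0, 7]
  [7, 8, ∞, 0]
Closure =
  [0, 7, 3, 10]
  [∞, 0, ∞, ∞]
  [1, 8, 0, 7]
  [7, 8, 10, 0]

This is the Floyd-Warshall all-pairs shortest-path computation. For each intermediate vertex k = 0, 1, …, 3, update dist[i][j] ← min(dist[i][j], dist[i][k] + dist[k][j]). The final matrix gives, for each (i, j), the minimum total weight of any directed path from i to j (possibly empty when i = j).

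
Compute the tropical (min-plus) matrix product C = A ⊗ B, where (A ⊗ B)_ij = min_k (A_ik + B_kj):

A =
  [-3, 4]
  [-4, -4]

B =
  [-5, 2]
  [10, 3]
A ⊗ B =
  [-8, -1]
  [-9, -2]

Apply the min-plus product entry-by-entry:
  C[0][0] = min over k of (A[0][0] + B[0][0] = -3 + -5 = -8, A[0][1] + B[1][0] = 4 + 10 = 14) = -8 (attained at k = 0)
  C[0][1] = min over k of (A[0][0] + B[0][1] = -3 + 2 = -1, A[0][1] + B[1][1] = 4 + 3 = 7) = -1 (attained at k = 0)
  C[1][0] = min over k of (A[1][0] + B[0][0] = -4 + -5 = -9, A[1][1] + B[1][0] = -4 + 10 = 6) = -9 (attained at k = 0)
  C[1][1] = min over k of (A[1][0] + B[0][1] = -4 + 2 = -2, A[1][1] + B[1][1] = -4 + 3 = -1) = -2 (attained at k = 0)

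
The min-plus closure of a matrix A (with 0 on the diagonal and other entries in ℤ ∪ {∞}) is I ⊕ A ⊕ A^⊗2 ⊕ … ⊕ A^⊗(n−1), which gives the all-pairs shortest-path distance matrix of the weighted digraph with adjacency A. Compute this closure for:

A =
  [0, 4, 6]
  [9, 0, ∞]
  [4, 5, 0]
Closure =
  [0, 4, 6]
  [9, 0, 15]
  [4, 5, 0]

This is the Floyd-Warshall all-pairs shortest-path computation. For each intermediate vertex k = 0, 1, …, 2, update dist[i][j] ← min(dist[i][j], dist[i][k] + dist[k][j]). The final matrix gives, for each (i, j), the minimum total weight of any directed path from i to j (possibly empty when i = j).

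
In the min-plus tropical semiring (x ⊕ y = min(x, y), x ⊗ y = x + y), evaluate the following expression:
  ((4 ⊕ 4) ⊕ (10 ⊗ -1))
((4 ⊕ 4) ⊕ (10 ⊗ -1)) = 4

Expand innermost to outermost. Recall ⊕ takes the minimum of its arguments and ⊗ takes their sum. Working out the expression ((4 ⊕ 4) ⊕ (10 ⊗ -1)) gives 4.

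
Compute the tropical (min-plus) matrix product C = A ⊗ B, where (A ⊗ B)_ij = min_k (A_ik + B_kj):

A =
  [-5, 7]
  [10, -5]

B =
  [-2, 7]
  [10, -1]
A ⊗ B =
  [-7, 2]
  [5, -6]

Apply the min-plus product entry-by-entry:
  C[0][0] = min over k of (A[0][0] + B[0][0] = -5 + -2 = -7, A[0][1] + B[1][0] = 7 + 10 = 17) = -7 (attained at k = 0)
  C[0][1] = min over k of (A[0][0] + B[0][1] = -5 + 7 = 2, A[0][1] + B[1][1] = 7 + -1 = 6) = 2 (attained at k = 0)
  C[1][0] = min over k of (A[1][0] + B[0][0] = 10 + -2 = 8, A[1][1] + B[1][0] = -5 + 10 = 5) = 5 (attained at k = 1)
  C[1][1] = min over k of (A[1][0] + B[0][1] = 10 + 7 = 17, A[1][1] + B[1][1] = -5 + -1 = -6) = -6 (attained at k = 1)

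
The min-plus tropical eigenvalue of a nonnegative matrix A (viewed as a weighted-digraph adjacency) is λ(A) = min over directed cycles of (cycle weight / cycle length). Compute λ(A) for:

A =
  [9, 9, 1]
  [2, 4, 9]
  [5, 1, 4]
λ(A) = 4/3

Enumerate directed cycles and compute their means (weight / length). Sample:
  cycle 0 → 0: weight = 9, length = 1, mean = 9/1 ≈ 9.000
  cycle 1 → 1: weight = 4, length = 1, mean = 4/1 ≈ 4.000
  cycle 2 → 2: weight = 4, length = 1, mean = 4/1 ≈ 4.000
  cycle 0 → 1 → 0: weight = 11, length = 2, mean = 11/2 ≈ 5.500
  cycle 0 → 2 → 0: weight = 6, length = 2, mean = 6/2 ≈ 3.000
  cycle 1 → 0 → 1: weight = 11, length = 2, mean = 11/2 ≈ 5.500
Minimum mean = 1.333, attained e.g. along the cycle 0 → 2 → 1 → 0 with weight 4 and length 3. So λ(A) = 4/3 = 4/3.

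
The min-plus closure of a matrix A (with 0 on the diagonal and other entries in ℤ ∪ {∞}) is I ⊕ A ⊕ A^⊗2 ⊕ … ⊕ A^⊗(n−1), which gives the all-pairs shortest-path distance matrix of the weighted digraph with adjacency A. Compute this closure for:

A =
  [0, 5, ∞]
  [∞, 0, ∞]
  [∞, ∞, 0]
Closure =
  [0, 5, ∞]
  [∞, 0, ∞]
  [∞, ∞, 0]

This is the Floyd-Warshall all-pairs shortest-path computation. For each intermediate vertex k = 0, 1, …, 2, update dist[i][j] ← min(dist[i][j], dist[i][k] + dist[k][j]). The final matrix gives, for each (i, j), the minimum total weight of any directed path from i to j (possibly empty when i = j).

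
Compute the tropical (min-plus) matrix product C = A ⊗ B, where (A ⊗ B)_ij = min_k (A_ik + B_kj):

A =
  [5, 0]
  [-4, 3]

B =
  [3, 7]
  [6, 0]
A ⊗ B =
  [6, 0]
  [-1, 3]

Apply the min-plus product entry-by-entry:
  C[0][0] = min over k of (A[0][0] + B[0][0] = 5 + 3 = 8, A[0][1] + B[1][0] = 0 + 6 = 6) = 6 (attained at k = 1)
  C[0][1] = min over k of (A[0][0] + B[0][1] = 5 + 7 = 12, A[0][1] + B[1][1] = 0 + 0 = 0) = 0 (attained at k = 1)
  C[1][0] = min over k of (A[1][0] + B[0][0] = -4 + 3 = -1, A[1][1] + B[1][0] = 3 + 6 = 9) = -1 (attained at k = 0)
  C[1][1] = min over k of (A[1][0] + B[0][1] = -4 + 7 = 3, A[1][1] + B[1][1] = 3 + 0 = 3) = 3 (attained at k = 0)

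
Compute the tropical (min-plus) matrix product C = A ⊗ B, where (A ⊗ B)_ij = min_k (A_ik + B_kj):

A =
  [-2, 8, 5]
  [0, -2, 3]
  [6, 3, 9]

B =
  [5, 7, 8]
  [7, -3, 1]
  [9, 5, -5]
A ⊗ B =
  [3, 5, 0]
  [5, -5, -2]
  [10, 0, 4]

Apply the min-plus product entry-by-entry:
  C[0][0] = min over k of (A[0][0] + B[0][0] = -2 + 5 = 3, A[0][1] + B[1][0] = 8 + 7 = 15, A[0][2] + B[2][0] = 5 + 9 = 14) = 3 (attained at k = 0)
  C[0][1] = min over k of (A[0][0] + B[0][1] = -2 + 7 = 5, A[0][1] + B[1][1] = 8 + -3 = 5, A[0][2] + B[2][1] = 5 + 5 = 10) = 5 (attained at k = 0)
  C[0][2] = min over k of (A[0][0] + B[0][2] = -2 + 8 = 6, A[0][1] + B[1][2] = 8 + 1 = 9, A[0][2] + B[2][2] = 5 + -5 = 0) = 0 (attained at k = 2)
  C[1][0] = min over k of (A[1][0] + B[0][0] = 0 + 5 = 5, A[1][1] + B[1][0] = -2 + 7 = 5, A[1][2] + B[2][0] = 3 + 9 = 12) = 5 (attained at k = 0)
  C[1][1] = min over k of (A[1][0] + B[0][1] = 0 + 7 = 7, A[1][1] + B[1][1] = -2 + -3 = -5, A[1][2] + B[2][1] = 3 + 5 = 8) = -5 (attained at k = 1)
  C[1][2] = min over k of (A[1][0] + B[0][2] = 0 + 8 = 8, A[1][1] + B[1][2] = -2 + 1 = -1, A[1][2] + B[2][2] = 3 + -5 = -2) = -2 (attained at k = 2)
  C[2][0] = min over k of (A[2][0] + B[0][0] = 6 + 5 = 11, A[2][1] + B[1][0] = 3 + 7 = 10, A[2][2] + B[2][0] = 9 + 9 = 18) = 10 (attained at k = 1)
  C[2][1] = min over k of (A[2][0] + B[0][1] = 6 + 7 = 13, A[2][1] + B[1][1] = 3 + -3 = 0, A[2][2] + B[2][1] = 9 + 5 = 14) = 0 (attained at k = 1)
  C[2][2] = min over k of (A[2][0] + B[0][2] = 6 + 8 = 14, A[2][1] + B[1][2] = 3 + 1 = 4, A[2][2] + B[2][2] = 9 + -5 = 4) = 4 (attained at k = 1)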